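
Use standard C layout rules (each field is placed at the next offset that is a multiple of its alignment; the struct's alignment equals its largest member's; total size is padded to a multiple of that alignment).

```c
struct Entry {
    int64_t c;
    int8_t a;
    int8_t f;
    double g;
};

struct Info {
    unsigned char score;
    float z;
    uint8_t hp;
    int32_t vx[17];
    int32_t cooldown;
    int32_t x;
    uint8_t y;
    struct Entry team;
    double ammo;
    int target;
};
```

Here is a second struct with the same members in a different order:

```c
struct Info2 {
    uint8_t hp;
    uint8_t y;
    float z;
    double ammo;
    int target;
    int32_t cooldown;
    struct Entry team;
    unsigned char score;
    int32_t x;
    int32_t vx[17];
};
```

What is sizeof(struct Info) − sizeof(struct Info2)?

8

Entry: @0: c [8B, align 8] → 8; @8: a [1B, align 1] → 9; @9: f [1B, align 1] → 10; +6 pad (align 8); @16: g [8B, align 8] → 24; size 24, align 8
@0: score [1B, align 1] → 1
+3 pad (align 4)
@4: z [4B, align 4] → 8
@8: hp [1B, align 1] → 9
+3 pad (align 4)
@12: vx [68B, align 4] → 80
@80: cooldown [4B, align 4] → 84
@84: x [4B, align 4] → 88
@88: y [1B, align 1] → 89
+7 pad (align 8)
@96: team [24B, align 8] → 120
@120: ammo [8B, align 8] → 128
@128: target [4B, align 4] → 132
+4 tail pad (align 8)
size 136, align 8
— Info2 —
@0: hp [1B, align 1] → 1
@1: y [1B, align 1] → 2
+2 pad (align 4)
@4: z [4B, align 4] → 8
@8: ammo [8B, align 8] → 16
@16: target [4B, align 4] → 20
@20: cooldown [4B, align 4] → 24
@24: team [24B, align 8] → 48
@48: score [1B, align 1] → 49
+3 pad (align 4)
@52: x [4B, align 4] → 56
@56: vx [68B, align 4] → 124
+4 tail pad (align 8)
size 128, align 8
136 − 128 = 8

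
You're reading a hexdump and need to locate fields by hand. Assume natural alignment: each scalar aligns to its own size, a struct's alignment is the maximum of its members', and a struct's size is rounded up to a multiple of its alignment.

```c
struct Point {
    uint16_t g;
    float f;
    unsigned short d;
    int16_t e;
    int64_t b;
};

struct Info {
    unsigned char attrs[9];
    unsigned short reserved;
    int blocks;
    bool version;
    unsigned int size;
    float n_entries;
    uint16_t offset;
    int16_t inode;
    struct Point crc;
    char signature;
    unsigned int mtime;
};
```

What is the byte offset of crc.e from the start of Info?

Point: 0..2  g  (2B, 2-aligned); 2..4  -- padding (2B); 4..8  f  (4B, 4-aligned); 8..10  d  (2B, 2-aligned); 10..12  e  (2B, 2-aligned); 12..16  -- padding (4B); 16..24  b  (8B, 8-aligned); sizeof = 24, alignof = 8
0..9  attrs  (9B, 1-aligned)
9..10  -- padding (1B)
10..12  reserved  (2B, 2-aligned)
12..16  blocks  (4B, 4-aligned)
16..17  version  (1B, 1-aligned)
17..20  -- padding (3B)
20..24  size  (4B, 4-aligned)
24..28  n_entries  (4B, 4-aligned)
28..30  offset  (2B, 2-aligned)
30..32  inode  (2B, 2-aligned)
32..56  crc  (24B, 8-aligned)
within Point: e at 10
32 + 10 = 42

42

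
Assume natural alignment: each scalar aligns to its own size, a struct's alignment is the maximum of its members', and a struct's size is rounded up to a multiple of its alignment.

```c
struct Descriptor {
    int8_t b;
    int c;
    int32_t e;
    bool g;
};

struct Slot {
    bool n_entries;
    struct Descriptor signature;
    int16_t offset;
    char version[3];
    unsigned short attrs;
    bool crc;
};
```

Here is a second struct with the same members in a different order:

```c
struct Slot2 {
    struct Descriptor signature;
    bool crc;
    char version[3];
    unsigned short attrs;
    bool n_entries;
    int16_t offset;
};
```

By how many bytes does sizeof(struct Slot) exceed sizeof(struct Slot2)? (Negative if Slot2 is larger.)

Descriptor: @0: b [1B, align 1] → 1; +3 pad (align 4); @4: c [4B, align 4] → 8; @8: e [4B, align 4] → 12; @12: g [1B, align 1] → 13; +3 tail pad (align 4); size 16, align 4
@0: n_entries [1B, align 1] → 1
+3 pad (align 4)
@4: signature [16B, align 4] → 20
@20: offset [2B, align 2] → 22
@22: version [3B, align 1] → 25
+1 pad (align 2)
@26: attrs [2B, align 2] → 28
@28: crc [1B, align 1] → 29
+3 tail pad (align 4)
size 32, align 4
— Slot2 —
@0: signature [16B, align 4] → 16
@16: crc [1B, align 1] → 17
@17: version [3B, align 1] → 20
@20: attrs [2B, align 2] → 22
@22: n_entries [1B, align 1] → 23
+1 pad (align 2)
@24: offset [2B, align 2] → 26
+2 tail pad (align 4)
size 28, align 4
32 − 28 = 4

4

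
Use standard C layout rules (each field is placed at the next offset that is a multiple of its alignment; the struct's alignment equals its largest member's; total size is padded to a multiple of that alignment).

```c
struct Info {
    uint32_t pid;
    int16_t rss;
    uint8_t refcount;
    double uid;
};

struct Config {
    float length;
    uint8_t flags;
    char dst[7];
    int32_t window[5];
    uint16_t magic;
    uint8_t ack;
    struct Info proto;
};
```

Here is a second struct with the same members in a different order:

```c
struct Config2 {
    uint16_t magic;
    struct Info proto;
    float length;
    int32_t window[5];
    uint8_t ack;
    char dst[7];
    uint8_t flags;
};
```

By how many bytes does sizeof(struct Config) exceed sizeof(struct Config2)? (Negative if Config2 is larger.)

-8

Info: @0: pid [4B, align 4] → 4; @4: rss [2B, align 2] → 6; @6: refcount [1B, align 1] → 7; +1 pad (align 8); @8: uid [8B, align 8] → 16; size 16, align 8
@0: length [4B, align 4] → 4
@4: flags [1B, align 1] → 5
@5: dst [7B, align 1] → 12
@12: window [20B, align 4] → 32
@32: magic [2B, align 2] → 34
@34: ack [1B, align 1] → 35
+5 pad (align 8)
@40: proto [16B, align 8] → 56
size 56, align 8
— Config2 —
@0: magic [2B, align 2] → 2
+6 pad (align 8)
@8: proto [16B, align 8] → 24
@24: length [4B, align 4] → 28
@28: window [20B, align 4] → 48
@48: ack [1B, align 1] → 49
@49: dst [7B, align 1] → 56
@56: flags [1B, align 1] → 57
+7 tail pad (align 8)
size 64, align 8
56 − 64 = -8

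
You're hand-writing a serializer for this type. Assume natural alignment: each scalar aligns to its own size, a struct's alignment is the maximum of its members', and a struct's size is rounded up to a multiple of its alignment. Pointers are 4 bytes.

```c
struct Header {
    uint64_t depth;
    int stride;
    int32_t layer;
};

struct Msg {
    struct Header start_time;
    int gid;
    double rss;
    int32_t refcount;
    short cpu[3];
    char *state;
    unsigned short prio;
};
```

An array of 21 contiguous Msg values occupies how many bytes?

1176

Header: @0: depth [8B, align 8] → 8; @8: stride [4B, align 4] → 12; @12: layer [4B, align 4] → 16; size 16, align 8
@0: start_time [16B, align 8] → 16
@16: gid [4B, align 4] → 20
+4 pad (align 8)
@24: rss [8B, align 8] → 32
@32: refcount [4B, align 4] → 36
@36: cpu [6B, align 2] → 42
+2 pad (align 4)
@44: state [4B, align 4] → 48
@48: prio [2B, align 2] → 50
+6 tail pad (align 8)
size 56, align 8
array of 21: 21 × 56 = 1176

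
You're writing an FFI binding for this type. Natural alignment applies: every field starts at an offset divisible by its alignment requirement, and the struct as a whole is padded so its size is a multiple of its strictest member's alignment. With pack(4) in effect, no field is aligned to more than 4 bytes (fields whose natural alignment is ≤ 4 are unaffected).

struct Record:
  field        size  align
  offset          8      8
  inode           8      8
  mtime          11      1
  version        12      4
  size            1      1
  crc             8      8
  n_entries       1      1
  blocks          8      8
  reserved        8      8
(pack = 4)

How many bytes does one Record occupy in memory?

0..8  offset  (8B, 4-aligned)
8..16  inode  (8B, 4-aligned)
16..27  mtime  (11B, 1-aligned)
27..28  -- padding (1B)
28..40  version  (12B, 4-aligned)
40..41  size  (1B, 1-aligned)
41..44  -- padding (3B)
44..52  crc  (8B, 4-aligned)
52..53  n_entries  (1B, 1-aligned)
53..56  -- padding (3B)
56..64  blocks  (8B, 4-aligned)
64..72  reserved  (8B, 4-aligned)
sizeof = 72, alignof = 4

72 bytes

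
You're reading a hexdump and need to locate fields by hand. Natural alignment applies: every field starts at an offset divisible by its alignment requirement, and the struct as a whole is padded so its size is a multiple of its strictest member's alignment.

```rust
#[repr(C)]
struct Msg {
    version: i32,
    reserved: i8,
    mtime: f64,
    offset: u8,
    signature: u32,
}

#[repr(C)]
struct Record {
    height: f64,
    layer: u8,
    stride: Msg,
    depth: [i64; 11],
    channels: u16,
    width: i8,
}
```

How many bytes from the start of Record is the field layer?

Msg: 0..4  version  (4B, 4-aligned); 4..5  reserved  (1B, 1-aligned); 5..8  -- padding (3B); 8..16  mtime  (8B, 8-aligned); 16..17  offset  (1B, 1-aligned); 17..20  -- padding (3B); 20..24  signature  (4B, 4-aligned); sizeof = 24, alignof = 8
0..8  height  (8B, 8-aligned)
8..9  layer  (1B, 1-aligned)

8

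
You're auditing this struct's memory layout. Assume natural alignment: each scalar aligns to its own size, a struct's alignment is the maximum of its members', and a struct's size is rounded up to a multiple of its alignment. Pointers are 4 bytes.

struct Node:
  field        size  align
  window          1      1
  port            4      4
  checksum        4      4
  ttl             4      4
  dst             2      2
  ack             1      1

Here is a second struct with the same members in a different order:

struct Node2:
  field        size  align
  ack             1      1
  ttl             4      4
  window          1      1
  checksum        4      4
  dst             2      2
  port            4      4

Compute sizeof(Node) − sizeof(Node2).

@0: window [1B, align 1] → 1
+3 pad (align 4)
@4: port [4B, align 4] → 8
@8: checksum [4B, align 4] → 12
@12: ttl [4B, align 4] → 16
@16: dst [2B, align 2] → 18
@18: ack [1B, align 1] → 19
+1 tail pad (align 4)
size 20, align 4
— Node2 —
@0: ack [1B, align 1] → 1
+3 pad (align 4)
@4: ttl [4B, align 4] → 8
@8: window [1B, align 1] → 9
+3 pad (align 4)
@12: checksum [4B, align 4] → 16
@16: dst [2B, align 2] → 18
+2 pad (align 4)
@20: port [4B, align 4] → 24
size 24, align 4
20 − 24 = -4

-4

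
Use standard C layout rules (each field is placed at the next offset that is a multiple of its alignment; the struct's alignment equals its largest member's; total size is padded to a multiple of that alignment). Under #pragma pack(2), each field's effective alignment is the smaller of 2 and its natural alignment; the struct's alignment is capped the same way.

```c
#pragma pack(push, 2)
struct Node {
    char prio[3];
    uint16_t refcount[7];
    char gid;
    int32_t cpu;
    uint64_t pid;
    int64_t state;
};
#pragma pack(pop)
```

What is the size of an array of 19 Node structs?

prio at 0 (size 3, align 1) → ends 3
pad 1 to align 2 for refcount
refcount at 4 (size 14, align 2) → ends 18
gid at 18 (size 1, align 1) → ends 19
pad 1 to align 2 for cpu
cpu at 20 (size 4, align 2) → ends 24
pid at 24 (size 8, align 2) → ends 32
state at 32 (size 8, align 2) → ends 40
total 40 bytes, alignment 2
array of 19: 19 × 40 = 760

760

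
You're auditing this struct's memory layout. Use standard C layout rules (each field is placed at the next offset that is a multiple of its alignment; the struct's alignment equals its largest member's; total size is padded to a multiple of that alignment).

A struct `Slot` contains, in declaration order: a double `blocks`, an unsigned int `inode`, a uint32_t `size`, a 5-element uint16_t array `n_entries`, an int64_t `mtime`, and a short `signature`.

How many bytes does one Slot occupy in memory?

0..8  blocks  (8B, 8-aligned)
8..12  inode  (4B, 4-aligned)
12..16  size  (4B, 4-aligned)
16..26  n_entries  (10B, 2-aligned)
26..32  -- padding (6B)
32..40  mtime  (8B, 8-aligned)
40..42  signature  (2B, 2-aligned)
42..48  -- tail padding (6B)
sizeof = 48, alignof = 8

48 bytes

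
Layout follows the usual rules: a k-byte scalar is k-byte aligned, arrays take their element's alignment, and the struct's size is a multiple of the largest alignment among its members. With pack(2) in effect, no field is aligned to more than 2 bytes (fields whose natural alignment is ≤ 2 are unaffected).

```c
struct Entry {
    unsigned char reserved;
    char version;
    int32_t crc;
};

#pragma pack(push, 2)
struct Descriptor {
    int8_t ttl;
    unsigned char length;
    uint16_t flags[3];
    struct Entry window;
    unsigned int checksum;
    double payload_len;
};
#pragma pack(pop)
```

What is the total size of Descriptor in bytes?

Entry: @0: reserved [1B, align 1] → 1; @1: version [1B, align 1] → 2; +2 pad (align 4); @4: crc [4B, align 4] → 8; size 8, align 4
@0: ttl [1B, align 1] → 1
@1: length [1B, align 1] → 2
@2: flags [6B, align 2] → 8
@8: window [8B, align 2] → 16
@16: checksum [4B, align 2] → 20
@20: payload_len [8B, align 2] → 28
size 28, align 2

28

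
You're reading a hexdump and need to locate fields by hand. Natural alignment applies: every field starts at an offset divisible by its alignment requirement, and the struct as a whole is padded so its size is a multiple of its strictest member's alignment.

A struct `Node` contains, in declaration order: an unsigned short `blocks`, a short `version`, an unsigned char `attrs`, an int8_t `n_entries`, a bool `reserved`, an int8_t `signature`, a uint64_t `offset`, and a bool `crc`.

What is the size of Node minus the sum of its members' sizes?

7

0..2  blocks  (2B, 2-aligned)
2..4  version  (2B, 2-aligned)
4..5  attrs  (1B, 1-aligned)
5..6  n_entries  (1B, 1-aligned)
6..7  reserved  (1B, 1-aligned)
7..8  signature  (1B, 1-aligned)
8..16  offset  (8B, 8-aligned)
16..17  crc  (1B, 1-aligned)
17..24  -- tail padding (7B)
sizeof = 24, alignof = 8
data bytes 17, size 24 → padding 7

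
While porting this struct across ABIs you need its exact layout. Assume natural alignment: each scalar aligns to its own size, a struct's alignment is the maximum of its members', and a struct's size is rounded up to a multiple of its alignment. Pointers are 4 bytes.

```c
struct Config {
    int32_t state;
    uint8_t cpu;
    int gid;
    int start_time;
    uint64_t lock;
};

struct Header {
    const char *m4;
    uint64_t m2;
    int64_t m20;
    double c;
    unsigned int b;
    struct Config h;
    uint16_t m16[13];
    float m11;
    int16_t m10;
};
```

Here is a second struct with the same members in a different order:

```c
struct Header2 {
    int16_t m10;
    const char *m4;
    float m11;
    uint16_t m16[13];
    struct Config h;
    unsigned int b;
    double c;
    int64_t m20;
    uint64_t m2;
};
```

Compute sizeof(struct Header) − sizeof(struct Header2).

Config: @0: state [4B, align 4] → 4; @4: cpu [1B, align 1] → 5; +3 pad (align 4); @8: gid [4B, align 4] → 12; @12: start_time [4B, align 4] → 16; @16: lock [8B, align 8] → 24; size 24, align 8
@0: m4 [4B, align 4] → 4
+4 pad (align 8)
@8: m2 [8B, align 8] → 16
@16: m20 [8B, align 8] → 24
@24: c [8B, align 8] → 32
@32: b [4B, align 4] → 36
+4 pad (align 8)
@40: h [24B, align 8] → 64
@64: m16 [26B, align 2] → 90
+2 pad (align 4)
@92: m11 [4B, align 4] → 96
@96: m10 [2B, align 2] → 98
+6 tail pad (align 8)
size 104, align 8
— Header2 —
@0: m10 [2B, align 2] → 2
+2 pad (align 4)
@4: m4 [4B, align 4] → 8
@8: m11 [4B, align 4] → 12
@12: m16 [26B, align 2] → 38
+2 pad (align 8)
@40: h [24B, align 8] → 64
@64: b [4B, align 4] → 68
+4 pad (align 8)
@72: c [8B, align 8] → 80
@80: m20 [8B, align 8] → 88
@88: m2 [8B, align 8] → 96
size 96, align 8
104 − 96 = 8

8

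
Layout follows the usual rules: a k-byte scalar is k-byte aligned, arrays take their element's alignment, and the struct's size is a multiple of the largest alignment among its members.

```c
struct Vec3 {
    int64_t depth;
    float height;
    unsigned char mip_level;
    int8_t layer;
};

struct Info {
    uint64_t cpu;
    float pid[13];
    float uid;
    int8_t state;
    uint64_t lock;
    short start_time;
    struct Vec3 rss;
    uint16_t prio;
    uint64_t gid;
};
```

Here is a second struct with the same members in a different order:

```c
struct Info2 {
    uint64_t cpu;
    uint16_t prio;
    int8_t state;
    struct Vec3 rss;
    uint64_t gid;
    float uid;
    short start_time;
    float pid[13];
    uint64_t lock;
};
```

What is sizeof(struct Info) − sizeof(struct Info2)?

8

Vec3: 0..8  depth  (8B, 8-aligned); 8..12  height  (4B, 4-aligned); 12..13  mip_level  (1B, 1-aligned); 13..14  layer  (1B, 1-aligned); 14..16  -- tail padding (2B); sizeof = 16, alignof = 8
0..8  cpu  (8B, 8-aligned)
8..60  pid  (52B, 4-aligned)
60..64  uid  (4B, 4-aligned)
64..65  state  (1B, 1-aligned)
65..72  -- padding (7B)
72..80  lock  (8B, 8-aligned)
80..82  start_time  (2B, 2-aligned)
82..88  -- padding (6B)
88..104  rss  (16B, 8-aligned)
104..106  prio  (2B, 2-aligned)
106..112  -- padding (6B)
112..120  gid  (8B, 8-aligned)
sizeof = 120, alignof = 8
— Info2 —
0..8  cpu  (8B, 8-aligned)
8..10  prio  (2B, 2-aligned)
10..11  state  (1B, 1-aligned)
11..16  -- padding (5B)
16..32  rss  (16B, 8-aligned)
32..40  gid  (8B, 8-aligned)
40..44  uid  (4B, 4-aligned)
44..46  start_time  (2B, 2-aligned)
46..48  -- padding (2B)
48..100  pid  (52B, 4-aligned)
100..104  -- padding (4B)
104..112  lock  (8B, 8-aligned)
sizeof = 112, alignof = 8
120 − 112 = 8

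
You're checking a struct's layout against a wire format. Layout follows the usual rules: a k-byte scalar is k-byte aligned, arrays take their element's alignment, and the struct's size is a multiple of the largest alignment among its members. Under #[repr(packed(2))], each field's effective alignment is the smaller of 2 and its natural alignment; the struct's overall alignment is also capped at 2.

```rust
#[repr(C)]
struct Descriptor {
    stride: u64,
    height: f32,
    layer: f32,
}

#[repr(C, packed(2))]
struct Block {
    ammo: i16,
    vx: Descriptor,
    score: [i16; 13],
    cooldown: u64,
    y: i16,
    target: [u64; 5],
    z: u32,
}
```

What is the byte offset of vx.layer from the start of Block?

14

Descriptor: @0: stride [8B, align 8] → 8; @8: height [4B, align 4] → 12; @12: layer [4B, align 4] → 16; size 16, align 8
@0: ammo [2B, align 2] → 2
@2: vx [16B, align 2] → 18
within Descriptor: layer at 12
2 + 12 = 14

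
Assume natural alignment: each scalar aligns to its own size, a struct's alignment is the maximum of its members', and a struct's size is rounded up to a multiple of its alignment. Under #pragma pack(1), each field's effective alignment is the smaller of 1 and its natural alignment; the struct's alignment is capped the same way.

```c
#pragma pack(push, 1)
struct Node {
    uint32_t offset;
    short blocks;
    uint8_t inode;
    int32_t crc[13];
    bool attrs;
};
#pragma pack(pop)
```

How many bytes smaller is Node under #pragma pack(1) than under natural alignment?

natural layout:
  offset at 0 (size 4, align 4) → ends 4
  blocks at 4 (size 2, align 2) → ends 6
  inode at 6 (size 1, align 1) → ends 7
  pad 1 to align 4 for crc
  crc at 8 (size 52, align 4) → ends 60
  attrs at 60 (size 1, align 1) → ends 61
  tail pad 3 to reach multiple of 4
  total 64 bytes, alignment 4
packed(1) layout:
  offset at 0 (size 4, align 1) → ends 4
  blocks at 4 (size 2, align 1) → ends 6
  inode at 6 (size 1, align 1) → ends 7
  crc at 7 (size 52, align 1) → ends 59
  attrs at 59 (size 1, align 1) → ends 60
  total 60 bytes, alignment 1
64 − 60 = 4

4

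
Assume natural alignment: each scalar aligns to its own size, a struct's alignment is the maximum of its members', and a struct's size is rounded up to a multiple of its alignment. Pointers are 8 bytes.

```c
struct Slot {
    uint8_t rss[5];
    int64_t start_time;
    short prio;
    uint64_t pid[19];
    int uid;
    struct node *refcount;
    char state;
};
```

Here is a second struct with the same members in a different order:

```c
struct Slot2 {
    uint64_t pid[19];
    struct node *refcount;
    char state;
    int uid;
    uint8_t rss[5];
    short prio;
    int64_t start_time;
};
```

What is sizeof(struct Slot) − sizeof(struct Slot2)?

16

rss at 0 (size 5, align 1) → ends 5
pad 3 to align 8 for start_time
start_time at 8 (size 8, align 8) → ends 16
prio at 16 (size 2, align 2) → ends 18
pad 6 to align 8 for pid
pid at 24 (size 152, align 8) → ends 176
uid at 176 (size 4, align 4) → ends 180
pad 4 to align 8 for refcount
refcount at 184 (size 8, align 8) → ends 192
state at 192 (size 1, align 1) → ends 193
tail pad 7 to reach multiple of 8
total 200 bytes, alignment 8
— Slot2 —
pid at 0 (size 152, align 8) → ends 152
refcount at 152 (size 8, align 8) → ends 160
state at 160 (size 1, align 1) → ends 161
pad 3 to align 4 for uid
uid at 164 (size 4, align 4) → ends 168
rss at 168 (size 5, align 1) → ends 173
pad 1 to align 2 for prio
prio at 174 (size 2, align 2) → ends 176
start_time at 176 (size 8, align 8) → ends 184
total 184 bytes, alignment 8
200 − 184 = 16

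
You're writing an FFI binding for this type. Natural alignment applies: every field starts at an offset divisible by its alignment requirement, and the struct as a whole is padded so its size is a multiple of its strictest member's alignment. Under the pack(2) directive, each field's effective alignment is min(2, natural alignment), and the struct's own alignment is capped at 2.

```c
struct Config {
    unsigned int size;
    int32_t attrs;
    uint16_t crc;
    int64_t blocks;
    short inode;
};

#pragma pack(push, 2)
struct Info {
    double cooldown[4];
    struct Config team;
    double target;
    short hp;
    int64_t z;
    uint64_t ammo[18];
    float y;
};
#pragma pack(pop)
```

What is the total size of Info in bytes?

Config: @0: size [4B, align 4] → 4; @4: attrs [4B, align 4] → 8; @8: crc [2B, align 2] → 10; +6 pad (align 8); @16: blocks [8B, align 8] → 24; @24: inode [2B, align 2] → 26; +6 tail pad (align 8); size 32, align 8
@0: cooldown [32B, align 2] → 32
@32: team [32B, align 2] → 64
@64: target [8B, align 2] → 72
@72: hp [2B, align 2] → 74
@74: z [8B, align 2] → 82
@82: ammo [144B, align 2] → 226
@226: y [4B, align 2] → 230
size 230, align 2

230 bytes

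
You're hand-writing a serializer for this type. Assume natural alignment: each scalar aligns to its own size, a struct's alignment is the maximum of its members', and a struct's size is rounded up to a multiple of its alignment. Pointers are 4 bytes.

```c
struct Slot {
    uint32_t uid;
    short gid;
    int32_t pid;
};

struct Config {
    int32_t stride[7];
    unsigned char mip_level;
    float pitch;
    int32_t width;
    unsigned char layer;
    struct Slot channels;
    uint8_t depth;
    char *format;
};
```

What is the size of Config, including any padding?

Slot: @0: uid [4B, align 4] → 4; @4: gid [2B, align 2] → 6; +2 pad (align 4); @8: pid [4B, align 4] → 12; size 12, align 4
@0: stride [28B, align 4] → 28
@28: mip_level [1B, align 1] → 29
+3 pad (align 4)
@32: pitch [4B, align 4] → 36
@36: width [4B, align 4] → 40
@40: layer [1B, align 1] → 41
+3 pad (align 4)
@44: channels [12B, align 4] → 56
@56: depth [1B, align 1] → 57
+3 pad (align 4)
@60: format [4B, align 4] → 64
size 64, align 4

64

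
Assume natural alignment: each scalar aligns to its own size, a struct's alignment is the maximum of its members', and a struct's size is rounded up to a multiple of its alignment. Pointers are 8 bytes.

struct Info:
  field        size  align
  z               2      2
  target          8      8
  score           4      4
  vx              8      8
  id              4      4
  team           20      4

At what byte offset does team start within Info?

@0: z [2B, align 2] → 2
+6 pad (align 8)
@8: target [8B, align 8] → 16
@16: score [4B, align 4] → 20
+4 pad (align 8)
@24: vx [8B, align 8] → 32
@32: id [4B, align 4] → 36
@36: team [20B, align 4] → 56

36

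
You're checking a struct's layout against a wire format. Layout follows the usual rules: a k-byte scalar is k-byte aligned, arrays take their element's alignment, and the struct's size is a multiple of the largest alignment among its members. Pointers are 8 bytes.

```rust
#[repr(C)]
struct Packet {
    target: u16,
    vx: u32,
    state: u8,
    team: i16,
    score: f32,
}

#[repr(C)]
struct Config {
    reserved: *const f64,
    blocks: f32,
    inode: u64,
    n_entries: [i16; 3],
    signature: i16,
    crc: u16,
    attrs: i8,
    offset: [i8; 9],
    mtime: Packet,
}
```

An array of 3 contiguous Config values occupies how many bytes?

Packet: target at 0 (size 2, align 2) → ends 2; pad 2 to align 4 for vx; vx at 4 (size 4, align 4) → ends 8; state at 8 (size 1, align 1) → ends 9; pad 1 to align 2 for team; team at 10 (size 2, align 2) → ends 12; score at 12 (size 4, align 4) → ends 16; total 16 bytes, alignment 4
reserved at 0 (size 8, align 8) → ends 8
blocks at 8 (size 4, align 4) → ends 12
pad 4 to align 8 for inode
inode at 16 (size 8, align 8) → ends 24
n_entries at 24 (size 6, align 2) → ends 30
signature at 30 (size 2, align 2) → ends 32
crc at 32 (size 2, align 2) → ends 34
attrs at 34 (size 1, align 1) → ends 35
offset at 35 (size 9, align 1) → ends 44
mtime at 44 (size 16, align 4) → ends 60
tail pad 4 to reach multiple of 8
total 64 bytes, alignment 8
array of 3: 3 × 64 = 192

192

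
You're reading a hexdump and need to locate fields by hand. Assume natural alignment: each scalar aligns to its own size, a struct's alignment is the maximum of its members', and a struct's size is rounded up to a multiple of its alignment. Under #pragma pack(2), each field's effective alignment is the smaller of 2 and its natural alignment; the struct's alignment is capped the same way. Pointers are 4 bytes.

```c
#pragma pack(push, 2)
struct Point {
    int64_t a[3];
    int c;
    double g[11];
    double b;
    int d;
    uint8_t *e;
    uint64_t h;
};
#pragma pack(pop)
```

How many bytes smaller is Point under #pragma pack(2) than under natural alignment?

4

natural layout:
  0..24  a  (24B, 8-aligned)
  24..28  c  (4B, 4-aligned)
  28..32  -- padding (4B)
  32..120  g  (88B, 8-aligned)
  120..128  b  (8B, 8-aligned)
  128..132  d  (4B, 4-aligned)
  132..136  e  (4B, 4-aligned)
  136..144  h  (8B, 8-aligned)
  sizeof = 144, alignof = 8
packed(2) layout:
  0..24  a  (24B, 2-aligned)
  24..28  c  (4B, 2-aligned)
  28..116  g  (88B, 2-aligned)
  116..124  b  (8B, 2-aligned)
  124..128  d  (4B, 2-aligned)
  128..132  e  (4B, 2-aligned)
  132..140  h  (8B, 2-aligned)
  sizeof = 140, alignof = 2
144 − 140 = 4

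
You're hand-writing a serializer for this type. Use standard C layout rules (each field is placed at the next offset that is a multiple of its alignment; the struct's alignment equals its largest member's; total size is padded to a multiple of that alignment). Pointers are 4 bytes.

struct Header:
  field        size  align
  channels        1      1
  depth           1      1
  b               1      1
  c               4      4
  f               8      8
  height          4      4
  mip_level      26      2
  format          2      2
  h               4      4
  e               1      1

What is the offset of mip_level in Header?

0..1  channels  (1B, 1-aligned)
1..2  depth  (1B, 1-aligned)
2..3  b  (1B, 1-aligned)
3..4  -- padding (1B)
4..8  c  (4B, 4-aligned)
8..16  f  (8B, 8-aligned)
16..20  height  (4B, 4-aligned)
20..46  mip_level  (26B, 2-aligned)

20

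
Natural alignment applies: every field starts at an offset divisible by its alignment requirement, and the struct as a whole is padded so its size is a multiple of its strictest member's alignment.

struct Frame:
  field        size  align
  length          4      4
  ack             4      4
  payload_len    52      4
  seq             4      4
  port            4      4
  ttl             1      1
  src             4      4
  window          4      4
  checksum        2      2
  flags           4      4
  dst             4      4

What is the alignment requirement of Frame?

4

member alignments: length=4, ack=4, payload_len=4, seq=4, port=4, ttl=1, src=4, window=4, checksum=2, flags=4, dst=4
max = 4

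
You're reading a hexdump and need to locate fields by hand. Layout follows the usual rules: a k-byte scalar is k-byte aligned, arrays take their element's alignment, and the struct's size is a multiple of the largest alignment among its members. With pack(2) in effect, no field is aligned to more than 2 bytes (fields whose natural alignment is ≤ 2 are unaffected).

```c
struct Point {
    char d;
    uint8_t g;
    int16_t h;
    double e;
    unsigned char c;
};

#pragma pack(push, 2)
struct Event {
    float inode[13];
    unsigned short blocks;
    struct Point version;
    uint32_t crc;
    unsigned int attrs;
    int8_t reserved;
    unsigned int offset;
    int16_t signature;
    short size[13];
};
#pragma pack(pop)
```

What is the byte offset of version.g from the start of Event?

Point: @0: d [1B, align 1] → 1; @1: g [1B, align 1] → 2; @2: h [2B, align 2] → 4; +4 pad (align 8); @8: e [8B, align 8] → 16; @16: c [1B, align 1] → 17; +7 tail pad (align 8); size 24, align 8
@0: inode [52B, align 2] → 52
@52: blocks [2B, align 2] → 54
@54: version [24B, align 2] → 78
within Point: g at 1
54 + 1 = 55

55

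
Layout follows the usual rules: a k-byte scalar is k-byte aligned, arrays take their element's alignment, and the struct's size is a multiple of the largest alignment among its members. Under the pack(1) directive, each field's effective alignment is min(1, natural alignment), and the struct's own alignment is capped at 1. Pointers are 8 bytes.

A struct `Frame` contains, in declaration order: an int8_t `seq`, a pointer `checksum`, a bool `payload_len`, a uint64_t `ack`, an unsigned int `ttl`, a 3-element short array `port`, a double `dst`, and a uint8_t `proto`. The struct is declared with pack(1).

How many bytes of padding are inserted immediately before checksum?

0

0..1  seq  (1B, 1-aligned)
1..9  checksum  (8B, 1-aligned)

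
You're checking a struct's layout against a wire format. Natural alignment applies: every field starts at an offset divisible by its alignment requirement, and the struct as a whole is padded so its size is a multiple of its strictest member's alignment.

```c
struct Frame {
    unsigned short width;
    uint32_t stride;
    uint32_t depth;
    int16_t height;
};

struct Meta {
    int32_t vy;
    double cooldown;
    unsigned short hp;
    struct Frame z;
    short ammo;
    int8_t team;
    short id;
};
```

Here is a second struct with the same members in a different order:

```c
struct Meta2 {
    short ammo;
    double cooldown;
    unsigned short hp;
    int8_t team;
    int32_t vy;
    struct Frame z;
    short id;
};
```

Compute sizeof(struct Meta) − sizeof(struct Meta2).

0

Frame: 0..2  width  (2B, 2-aligned); 2..4  -- padding (2B); 4..8  stride  (4B, 4-aligned); 8..12  depth  (4B, 4-aligned); 12..14  height  (2B, 2-aligned); 14..16  -- tail padding (2B); sizeof = 16, alignof = 4
0..4  vy  (4B, 4-aligned)
4..8  -- padding (4B)
8..16  cooldown  (8B, 8-aligned)
16..18  hp  (2B, 2-aligned)
18..20  -- padding (2B)
20..36  z  (16B, 4-aligned)
36..38  ammo  (2B, 2-aligned)
38..39  team  (1B, 1-aligned)
39..40  -- padding (1B)
40..42  id  (2B, 2-aligned)
42..48  -- tail padding (6B)
sizeof = 48, alignof = 8
— Meta2 —
0..2  ammo  (2B, 2-aligned)
2..8  -- padding (6B)
8..16  cooldown  (8B, 8-aligned)
16..18  hp  (2B, 2-aligned)
18..19  team  (1B, 1-aligned)
19..20  -- padding (1B)
20..24  vy  (4B, 4-aligned)
24..40  z  (16B, 4-aligned)
40..42  id  (2B, 2-aligned)
42..48  -- tail padding (6B)
sizeof = 48, alignof = 8
48 − 48 = 0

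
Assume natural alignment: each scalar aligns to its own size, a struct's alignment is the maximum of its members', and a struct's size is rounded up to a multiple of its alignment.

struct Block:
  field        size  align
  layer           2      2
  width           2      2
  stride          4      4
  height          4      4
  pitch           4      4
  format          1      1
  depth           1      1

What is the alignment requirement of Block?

4

member alignments: layer=2, width=2, stride=4, height=4, pitch=4, format=1, depth=1
max = 4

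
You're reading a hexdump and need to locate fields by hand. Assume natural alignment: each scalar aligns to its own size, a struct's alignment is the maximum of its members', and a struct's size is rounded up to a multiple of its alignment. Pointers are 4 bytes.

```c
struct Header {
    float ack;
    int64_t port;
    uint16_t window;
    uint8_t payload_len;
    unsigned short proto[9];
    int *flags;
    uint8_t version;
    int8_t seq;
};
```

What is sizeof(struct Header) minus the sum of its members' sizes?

@0: ack [4B, align 4] → 4
+4 pad (align 8)
@8: port [8B, align 8] → 16
@16: window [2B, align 2] → 18
@18: payload_len [1B, align 1] → 19
+1 pad (align 2)
@20: proto [18B, align 2] → 38
+2 pad (align 4)
@40: flags [4B, align 4] → 44
@44: version [1B, align 1] → 45
@45: seq [1B, align 1] → 46
+2 tail pad (align 8)
size 48, align 8
data bytes 39, size 48 → padding 9

9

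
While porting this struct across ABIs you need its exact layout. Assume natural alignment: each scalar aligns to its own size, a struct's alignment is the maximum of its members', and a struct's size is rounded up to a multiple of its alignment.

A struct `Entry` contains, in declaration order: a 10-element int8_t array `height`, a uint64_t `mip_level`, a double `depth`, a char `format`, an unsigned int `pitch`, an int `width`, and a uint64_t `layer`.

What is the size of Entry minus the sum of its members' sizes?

0..10  height  (10B, 1-aligned)
10..16  -- padding (6B)
16..24  mip_level  (8B, 8-aligned)
24..32  depth  (8B, 8-aligned)
32..33  format  (1B, 1-aligned)
33..36  -- padding (3B)
36..40  pitch  (4B, 4-aligned)
40..44  width  (4B, 4-aligned)
44..48  -- padding (4B)
48..56  layer  (8B, 8-aligned)
sizeof = 56, alignof = 8
data bytes 43, size 56 → padding 13

13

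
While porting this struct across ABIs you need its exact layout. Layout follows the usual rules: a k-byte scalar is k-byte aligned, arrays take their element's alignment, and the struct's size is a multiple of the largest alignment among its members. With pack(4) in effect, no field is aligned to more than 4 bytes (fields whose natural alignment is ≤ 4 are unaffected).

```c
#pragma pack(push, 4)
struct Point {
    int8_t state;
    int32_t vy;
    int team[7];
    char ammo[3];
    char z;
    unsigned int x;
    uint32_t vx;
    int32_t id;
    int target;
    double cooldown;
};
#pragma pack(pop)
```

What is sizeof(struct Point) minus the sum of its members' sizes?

3

0..1  state  (1B, 1-aligned)
1..4  -- padding (3B)
4..8  vy  (4B, 4-aligned)
8..36  team  (28B, 4-aligned)
36..39  ammo  (3B, 1-aligned)
39..40  z  (1B, 1-aligned)
40..44  x  (4B, 4-aligned)
44..48  vx  (4B, 4-aligned)
48..52  id  (4B, 4-aligned)
52..56  target  (4B, 4-aligned)
56..64  cooldown  (8B, 4-aligned)
sizeof = 64, alignof = 4
data bytes 61, size 64 → padding 3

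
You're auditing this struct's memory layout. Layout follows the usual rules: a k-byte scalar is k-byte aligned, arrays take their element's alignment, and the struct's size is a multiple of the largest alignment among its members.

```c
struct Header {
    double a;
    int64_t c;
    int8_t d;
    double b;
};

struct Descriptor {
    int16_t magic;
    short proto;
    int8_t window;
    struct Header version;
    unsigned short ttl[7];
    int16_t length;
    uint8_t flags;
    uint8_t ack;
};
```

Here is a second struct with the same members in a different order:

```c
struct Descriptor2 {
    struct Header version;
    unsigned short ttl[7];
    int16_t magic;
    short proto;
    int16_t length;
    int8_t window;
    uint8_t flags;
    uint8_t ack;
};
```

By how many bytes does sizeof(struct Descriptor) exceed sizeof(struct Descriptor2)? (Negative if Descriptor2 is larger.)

8

Header: 0..8  a  (8B, 8-aligned); 8..16  c  (8B, 8-aligned); 16..17  d  (1B, 1-aligned); 17..24  -- padding (7B); 24..32  b  (8B, 8-aligned); sizeof = 32, alignof = 8
0..2  magic  (2B, 2-aligned)
2..4  proto  (2B, 2-aligned)
4..5  window  (1B, 1-aligned)
5..8  -- padding (3B)
8..40  version  (32B, 8-aligned)
40..54  ttl  (14B, 2-aligned)
54..56  length  (2B, 2-aligned)
56..57  flags  (1B, 1-aligned)
57..58  ack  (1B, 1-aligned)
58..64  -- tail padding (6B)
sizeof = 64, alignof = 8
— Descriptor2 —
0..32  version  (32B, 8-aligned)
32..46  ttl  (14B, 2-aligned)
46..48  magic  (2B, 2-aligned)
48..50  proto  (2B, 2-aligned)
50..52  length  (2B, 2-aligned)
52..53  window  (1B, 1-aligned)
53..54  flags  (1B, 1-aligned)
54..55  ack  (1B, 1-aligned)
55..56  -- tail padding (1B)
sizeof = 56, alignof = 8
64 − 56 = 8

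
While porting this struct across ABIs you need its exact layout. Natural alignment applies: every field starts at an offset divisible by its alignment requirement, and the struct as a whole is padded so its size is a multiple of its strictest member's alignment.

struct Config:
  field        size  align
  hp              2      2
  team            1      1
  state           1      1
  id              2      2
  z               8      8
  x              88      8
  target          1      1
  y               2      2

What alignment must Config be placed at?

member alignments: hp=2, team=1, state=1, id=2, z=8, x=8, target=1, y=2
max = 8

8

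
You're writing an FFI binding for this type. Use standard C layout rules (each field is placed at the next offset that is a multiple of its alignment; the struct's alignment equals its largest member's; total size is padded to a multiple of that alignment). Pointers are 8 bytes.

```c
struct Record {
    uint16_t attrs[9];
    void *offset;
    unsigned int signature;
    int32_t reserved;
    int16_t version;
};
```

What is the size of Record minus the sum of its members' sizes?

0..18  attrs  (18B, 2-aligned)
18..24  -- padding (6B)
24..32  offset  (8B, 8-aligned)
32..36  signature  (4B, 4-aligned)
36..40  reserved  (4B, 4-aligned)
40..42  version  (2B, 2-aligned)
42..48  -- tail padding (6B)
sizeof = 48, alignof = 8
data bytes 36, size 48 → padding 12

12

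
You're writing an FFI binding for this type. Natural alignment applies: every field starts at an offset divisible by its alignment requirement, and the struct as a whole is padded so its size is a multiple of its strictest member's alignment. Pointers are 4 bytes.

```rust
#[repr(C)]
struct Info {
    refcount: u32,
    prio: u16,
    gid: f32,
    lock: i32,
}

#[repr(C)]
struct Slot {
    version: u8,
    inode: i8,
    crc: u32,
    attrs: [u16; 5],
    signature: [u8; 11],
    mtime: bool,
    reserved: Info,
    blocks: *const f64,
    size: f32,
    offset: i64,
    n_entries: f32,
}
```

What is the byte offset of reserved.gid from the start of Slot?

Info: refcount at 0 (size 4, align 4) → ends 4; prio at 4 (size 2, align 2) → ends 6; pad 2 to align 4 for gid; gid at 8 (size 4, align 4) → ends 12; lock at 12 (size 4, align 4) → ends 16; total 16 bytes, alignment 4
version at 0 (size 1, align 1) → ends 1
inode at 1 (size 1, align 1) → ends 2
pad 2 to align 4 for crc
crc at 4 (size 4, align 4) → ends 8
attrs at 8 (size 10, align 2) → ends 18
signature at 18 (size 11, align 1) → ends 29
mtime at 29 (size 1, align 1) → ends 30
pad 2 to align 4 for reserved
reserved at 32 (size 16, align 4) → ends 48
within Info: gid at 8
32 + 8 = 40

40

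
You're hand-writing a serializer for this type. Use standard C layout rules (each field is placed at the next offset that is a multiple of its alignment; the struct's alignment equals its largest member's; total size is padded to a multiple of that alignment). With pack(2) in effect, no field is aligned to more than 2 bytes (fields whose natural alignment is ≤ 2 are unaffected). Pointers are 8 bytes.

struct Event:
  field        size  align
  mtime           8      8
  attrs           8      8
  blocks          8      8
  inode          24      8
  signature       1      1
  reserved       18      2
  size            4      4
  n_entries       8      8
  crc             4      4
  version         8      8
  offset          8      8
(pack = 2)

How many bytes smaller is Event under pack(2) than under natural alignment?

natural layout:
  mtime at 0 (size 8, align 8) → ends 8
  attrs at 8 (size 8, align 8) → ends 16
  blocks at 16 (size 8, align 8) → ends 24
  inode at 24 (size 24, align 8) → ends 48
  signature at 48 (size 1, align 1) → ends 49
  pad 1 to align 2 for reserved
  reserved at 50 (size 18, align 2) → ends 68
  size at 68 (size 4, align 4) → ends 72
  n_entries at 72 (size 8, align 8) → ends 80
  crc at 80 (size 4, align 4) → ends 84
  pad 4 to align 8 for version
  version at 88 (size 8, align 8) → ends 96
  offset at 96 (size 8, align 8) → ends 104
  total 104 bytes, alignment 8
packed(2) layout:
  mtime at 0 (size 8, align 2) → ends 8
  attrs at 8 (size 8, align 2) → ends 16
  blocks at 16 (size 8, align 2) → ends 24
  inode at 24 (size 24, align 2) → ends 48
  signature at 48 (size 1, align 1) → ends 49
  pad 1 to align 2 for reserved
  reserved at 50 (size 18, align 2) → ends 68
  size at 68 (size 4, align 2) → ends 72
  n_entries at 72 (size 8, align 2) → ends 80
  crc at 80 (size 4, align 2) → ends 84
  version at 84 (size 8, align 2) → ends 92
  offset at 92 (size 8, align 2) → ends 100
  total 100 bytes, alignment 2
104 − 100 = 4

4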